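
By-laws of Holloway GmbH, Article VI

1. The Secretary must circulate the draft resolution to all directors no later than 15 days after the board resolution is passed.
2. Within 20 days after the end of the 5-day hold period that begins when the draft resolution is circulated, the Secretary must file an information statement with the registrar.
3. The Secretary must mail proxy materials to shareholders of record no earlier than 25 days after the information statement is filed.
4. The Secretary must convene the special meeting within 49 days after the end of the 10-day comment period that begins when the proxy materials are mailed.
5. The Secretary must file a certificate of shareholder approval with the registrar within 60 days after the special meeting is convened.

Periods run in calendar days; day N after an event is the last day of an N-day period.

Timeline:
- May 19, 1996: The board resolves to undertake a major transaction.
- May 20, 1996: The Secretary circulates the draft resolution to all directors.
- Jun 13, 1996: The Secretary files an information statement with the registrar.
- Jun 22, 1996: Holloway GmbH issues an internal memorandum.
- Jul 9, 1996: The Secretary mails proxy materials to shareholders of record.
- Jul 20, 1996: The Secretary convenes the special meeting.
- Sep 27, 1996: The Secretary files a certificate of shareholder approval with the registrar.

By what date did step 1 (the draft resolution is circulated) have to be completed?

Step 1 runs from May 19, 1996, when the board resolution is passed. 15 days after May 19, 1996 is Jun 3, 1996.

Jun 3, 1996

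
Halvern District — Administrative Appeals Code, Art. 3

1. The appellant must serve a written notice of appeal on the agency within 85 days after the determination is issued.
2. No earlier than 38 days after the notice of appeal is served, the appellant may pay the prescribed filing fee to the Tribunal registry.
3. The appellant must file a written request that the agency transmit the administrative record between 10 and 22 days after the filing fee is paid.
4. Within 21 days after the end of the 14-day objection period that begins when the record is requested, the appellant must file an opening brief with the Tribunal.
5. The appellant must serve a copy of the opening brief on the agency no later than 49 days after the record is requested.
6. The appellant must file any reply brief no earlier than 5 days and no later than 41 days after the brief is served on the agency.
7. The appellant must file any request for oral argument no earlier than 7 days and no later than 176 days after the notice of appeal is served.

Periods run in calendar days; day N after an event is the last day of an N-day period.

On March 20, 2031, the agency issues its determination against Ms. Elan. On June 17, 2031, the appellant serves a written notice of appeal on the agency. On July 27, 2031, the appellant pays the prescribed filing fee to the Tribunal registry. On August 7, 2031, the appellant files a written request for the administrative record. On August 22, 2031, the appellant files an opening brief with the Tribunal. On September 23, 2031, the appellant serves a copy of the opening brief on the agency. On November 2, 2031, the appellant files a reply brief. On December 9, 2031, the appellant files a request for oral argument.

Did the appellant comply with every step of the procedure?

No

Step 1 — counting 85 days from March 20, 2031 (when the determination is issued) gives a deadline of June 13, 2031; not done until June 17, 2031, 4 days after the deadline.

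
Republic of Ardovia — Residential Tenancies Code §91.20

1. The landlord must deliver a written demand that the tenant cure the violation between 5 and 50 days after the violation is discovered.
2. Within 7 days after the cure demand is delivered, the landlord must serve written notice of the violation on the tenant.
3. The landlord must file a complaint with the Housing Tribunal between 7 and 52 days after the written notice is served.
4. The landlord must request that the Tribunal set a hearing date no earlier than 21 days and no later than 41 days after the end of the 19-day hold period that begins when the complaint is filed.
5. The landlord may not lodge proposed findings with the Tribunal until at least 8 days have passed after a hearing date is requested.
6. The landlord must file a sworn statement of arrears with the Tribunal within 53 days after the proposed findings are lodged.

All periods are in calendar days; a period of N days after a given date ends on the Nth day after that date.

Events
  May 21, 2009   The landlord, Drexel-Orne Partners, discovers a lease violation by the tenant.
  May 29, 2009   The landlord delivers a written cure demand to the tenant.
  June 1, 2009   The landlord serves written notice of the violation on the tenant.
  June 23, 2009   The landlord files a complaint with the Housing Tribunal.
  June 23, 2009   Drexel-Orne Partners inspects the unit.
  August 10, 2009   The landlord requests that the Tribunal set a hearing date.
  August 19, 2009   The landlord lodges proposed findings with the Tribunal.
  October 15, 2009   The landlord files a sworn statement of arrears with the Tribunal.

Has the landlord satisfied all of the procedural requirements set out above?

No

Step 1 — 5 and 50 days from May 21, 2009 (when the violation is discovered) are May 26, 2009 and July 10, 2009 respectively; done May 29, 2009 — within the window.
Step 2 — counting 7 days from May 29, 2009 (when the cure demand is delivered) gives a deadline of June 5, 2009; completed June 1, 2009, before the deadline.
Step 3 — 7 and 52 days from June 1, 2009 (when the written notice is served) are June 8, 2009 and July 23, 2009 respectively; done June 23, 2009 — within the window.
Step 4 — 21 and 41 days from July 12, 2009 (end of the 19-day hold period, which began when the complaint is filed on June 23, 2009) are August 2, 2009 and August 22, 2009 respectively; done August 10, 2009, which is between those dates.
Step 5 — must wait 8 days from August 10, 2009 (when a hearing date is requested), so not before August 18, 2009; done August 19, 2009 — permitted.
Step 6 — counting 53 days from August 19, 2009 (when the proposed findings are lodged) gives a deadline of October 11, 2009; done October 15, 2009 — 4 days late.
The analysis stops there.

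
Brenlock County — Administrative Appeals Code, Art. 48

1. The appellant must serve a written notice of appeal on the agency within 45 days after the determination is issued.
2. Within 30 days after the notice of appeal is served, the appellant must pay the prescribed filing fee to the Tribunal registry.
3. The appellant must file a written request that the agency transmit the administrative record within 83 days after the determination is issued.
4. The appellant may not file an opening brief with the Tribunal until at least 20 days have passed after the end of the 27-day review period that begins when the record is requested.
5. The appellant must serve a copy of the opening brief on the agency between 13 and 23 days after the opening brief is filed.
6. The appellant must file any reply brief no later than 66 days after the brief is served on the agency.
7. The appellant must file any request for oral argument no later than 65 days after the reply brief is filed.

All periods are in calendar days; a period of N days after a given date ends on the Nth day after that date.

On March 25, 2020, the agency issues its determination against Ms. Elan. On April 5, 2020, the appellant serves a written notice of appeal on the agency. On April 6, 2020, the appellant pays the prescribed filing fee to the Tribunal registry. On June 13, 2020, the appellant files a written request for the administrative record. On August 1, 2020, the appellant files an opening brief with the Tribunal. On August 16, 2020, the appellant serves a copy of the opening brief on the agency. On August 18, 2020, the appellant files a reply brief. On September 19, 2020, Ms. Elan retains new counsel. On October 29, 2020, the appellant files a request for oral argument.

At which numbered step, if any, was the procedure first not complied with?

Step 1 — counting 45 days from March 25, 2020 (when the determination is issued) gives a deadline of May 9, 2020; April 5, 2020 is within that limit.
Step 2 — counting 30 days from April 5, 2020 (when the notice of appeal is served) gives a deadline of May 5, 2020; done April 6, 2020 — timely.
Step 3 — counting 83 days from March 25, 2020 (when the determination is issued) gives a deadline of June 16, 2020; June 13, 2020 is within that limit.
Step 4 — must wait 20 days from July 10, 2020 (end of the 27-day review period, which began when the record is requested on June 13, 2020), so not before July 30, 2020; done August 1, 2020, after the minimum wait.
Step 5 — 13 and 23 days from August 1, 2020 (when the opening brief is filed) are August 14, 2020 and August 24, 2020 respectively; done August 16, 2020, which is between those dates.
Step 6 — counting 66 days from August 16, 2020 (when the brief is served on the agency) gives a deadline of October 21, 2020; completed August 18, 2020, before the deadline.
Step 7 — counting 65 days from August 18, 2020 (when the reply brief is filed) gives a deadline of October 22, 2020; not done until October 29, 2020, 7 days after the deadline.

Step 7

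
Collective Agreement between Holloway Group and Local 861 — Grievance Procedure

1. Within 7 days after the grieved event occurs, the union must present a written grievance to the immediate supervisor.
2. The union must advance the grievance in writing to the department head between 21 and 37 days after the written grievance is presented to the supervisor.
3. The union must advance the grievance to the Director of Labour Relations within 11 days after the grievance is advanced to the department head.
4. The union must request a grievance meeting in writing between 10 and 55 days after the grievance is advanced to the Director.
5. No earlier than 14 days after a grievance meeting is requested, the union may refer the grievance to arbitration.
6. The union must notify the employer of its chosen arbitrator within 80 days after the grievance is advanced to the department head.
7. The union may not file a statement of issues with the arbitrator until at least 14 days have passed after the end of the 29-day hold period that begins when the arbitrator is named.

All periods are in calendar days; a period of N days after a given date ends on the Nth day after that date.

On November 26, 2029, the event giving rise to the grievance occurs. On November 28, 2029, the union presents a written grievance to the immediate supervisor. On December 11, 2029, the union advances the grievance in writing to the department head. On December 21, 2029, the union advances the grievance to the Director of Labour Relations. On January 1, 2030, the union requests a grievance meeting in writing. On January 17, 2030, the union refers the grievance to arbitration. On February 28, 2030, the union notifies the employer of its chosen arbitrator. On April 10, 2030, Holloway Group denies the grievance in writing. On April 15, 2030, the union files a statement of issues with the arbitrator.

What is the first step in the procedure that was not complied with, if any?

Step 2

Step 1 — counting 7 days from November 26, 2029 (when the grieved event occurs) gives a deadline of December 3, 2029; November 28, 2029 is within that limit.
Step 2 — 21 and 37 days from November 28, 2029 (when the written grievance is presented to the supervisor) are December 19, 2029 and January 4, 2030 respectively; December 11, 2029 is 8 days too early.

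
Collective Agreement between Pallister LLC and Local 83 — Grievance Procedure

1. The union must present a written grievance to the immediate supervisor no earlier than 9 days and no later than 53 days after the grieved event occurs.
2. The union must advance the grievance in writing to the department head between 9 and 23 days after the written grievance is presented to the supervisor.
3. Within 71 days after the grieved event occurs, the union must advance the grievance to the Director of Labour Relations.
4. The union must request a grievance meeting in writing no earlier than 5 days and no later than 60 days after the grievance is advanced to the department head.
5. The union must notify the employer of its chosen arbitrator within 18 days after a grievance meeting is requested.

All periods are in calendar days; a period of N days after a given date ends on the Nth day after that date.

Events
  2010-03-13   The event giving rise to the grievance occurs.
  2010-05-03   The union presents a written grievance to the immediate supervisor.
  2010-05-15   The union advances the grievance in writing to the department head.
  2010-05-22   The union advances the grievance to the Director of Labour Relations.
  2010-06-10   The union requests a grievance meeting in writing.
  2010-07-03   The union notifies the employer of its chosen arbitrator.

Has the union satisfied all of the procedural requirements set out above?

No

(1) the permitted window runs from 2010-03-13 + 9 = 2010-03-22 to 2010-03-13 + 53 = 2010-05-05; 2010-05-03 falls inside that range.
(2) the permitted window runs from 2010-05-03 + 9 = 2010-05-12 to 2010-05-03 + 23 = 2010-05-26; done 2010-05-15 — within the window.
(3) due by 2010-03-13 + 71 days = 2010-05-23; 2010-05-22 is within that limit.
(4) the permitted window runs from 2010-05-15 + 5 = 2010-05-20 to 2010-05-15 + 60 = 2010-07-14; done 2010-06-10 — within the window.
(5) due by 2010-06-10 + 18 days = 2010-06-28; 2010-07-03 misses that deadline by 5 days.
The analysis stops there.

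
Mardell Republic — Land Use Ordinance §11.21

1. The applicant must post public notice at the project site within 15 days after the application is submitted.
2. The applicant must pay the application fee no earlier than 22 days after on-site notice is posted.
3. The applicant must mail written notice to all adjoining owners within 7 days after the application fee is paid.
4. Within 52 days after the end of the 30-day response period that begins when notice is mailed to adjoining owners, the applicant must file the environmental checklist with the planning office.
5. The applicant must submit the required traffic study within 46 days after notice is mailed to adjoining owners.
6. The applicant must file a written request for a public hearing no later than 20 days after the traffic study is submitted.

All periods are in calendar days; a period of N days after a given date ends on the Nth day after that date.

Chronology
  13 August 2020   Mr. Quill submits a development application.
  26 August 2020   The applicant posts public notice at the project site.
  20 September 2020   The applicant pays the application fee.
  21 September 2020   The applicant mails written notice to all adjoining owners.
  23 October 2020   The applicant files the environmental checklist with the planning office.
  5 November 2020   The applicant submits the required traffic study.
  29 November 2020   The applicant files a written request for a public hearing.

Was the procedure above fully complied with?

(1) due by 13 August 2020 + 15 days = 28 August 2020; done 26 August 2020 — timely.
(2) permitted from 26 August 2020 + 22 days = 17 September 2020 onward; done 20 September 2020 — permitted.
(3) due by 20 September 2020 + 7 days = 27 September 2020; done 21 September 2020 — timely.
(4) due by 21 October 2020 + 52 days = 12 December 2020; done 23 October 2020 — timely.
(5) due by 21 September 2020 + 46 days = 6 November 2020; done 5 November 2020 — timely.
(6) due by 5 November 2020 + 20 days = 25 November 2020; 29 November 2020 misses that deadline by 4 days.

No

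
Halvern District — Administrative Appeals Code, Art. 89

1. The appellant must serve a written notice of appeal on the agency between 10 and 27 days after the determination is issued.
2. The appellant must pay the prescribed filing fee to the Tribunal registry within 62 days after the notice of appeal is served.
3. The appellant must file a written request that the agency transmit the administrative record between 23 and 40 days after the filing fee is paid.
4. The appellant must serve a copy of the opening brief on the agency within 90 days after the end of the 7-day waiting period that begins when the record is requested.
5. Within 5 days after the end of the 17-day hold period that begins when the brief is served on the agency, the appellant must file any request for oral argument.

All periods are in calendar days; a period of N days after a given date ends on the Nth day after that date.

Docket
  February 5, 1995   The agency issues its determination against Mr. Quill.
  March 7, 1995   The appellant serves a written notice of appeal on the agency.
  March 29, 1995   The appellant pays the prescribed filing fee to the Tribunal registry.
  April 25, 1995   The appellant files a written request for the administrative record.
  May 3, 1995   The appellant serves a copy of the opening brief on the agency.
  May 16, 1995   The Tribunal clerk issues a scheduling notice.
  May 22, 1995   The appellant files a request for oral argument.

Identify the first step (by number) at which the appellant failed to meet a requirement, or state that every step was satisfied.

Step 1

(1) the permitted window runs from February 5, 1995 + 10 = February 15, 1995 to February 5, 1995 + 27 = March 4, 1995; March 7, 1995 is 3 days past the end of the window.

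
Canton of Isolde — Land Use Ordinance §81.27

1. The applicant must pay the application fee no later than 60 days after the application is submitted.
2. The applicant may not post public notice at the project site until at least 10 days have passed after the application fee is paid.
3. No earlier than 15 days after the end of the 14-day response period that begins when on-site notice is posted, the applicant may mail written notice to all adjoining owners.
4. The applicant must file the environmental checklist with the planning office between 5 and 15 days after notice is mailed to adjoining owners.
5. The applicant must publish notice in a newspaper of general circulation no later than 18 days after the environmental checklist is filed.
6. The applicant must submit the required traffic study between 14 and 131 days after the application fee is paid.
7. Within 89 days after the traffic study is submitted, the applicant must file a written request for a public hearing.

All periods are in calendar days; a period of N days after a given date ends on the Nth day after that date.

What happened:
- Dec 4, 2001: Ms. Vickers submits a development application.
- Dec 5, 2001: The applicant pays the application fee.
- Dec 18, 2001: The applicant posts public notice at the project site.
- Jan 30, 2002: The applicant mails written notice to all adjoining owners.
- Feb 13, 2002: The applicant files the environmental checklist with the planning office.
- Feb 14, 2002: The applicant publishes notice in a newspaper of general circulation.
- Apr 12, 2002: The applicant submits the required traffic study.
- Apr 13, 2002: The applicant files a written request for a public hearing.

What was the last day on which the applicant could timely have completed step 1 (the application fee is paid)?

Step 1 runs from Dec 4, 2001, when the application is submitted. 60 days after Dec 4, 2001 is Feb 2, 2002.

Feb 2, 2002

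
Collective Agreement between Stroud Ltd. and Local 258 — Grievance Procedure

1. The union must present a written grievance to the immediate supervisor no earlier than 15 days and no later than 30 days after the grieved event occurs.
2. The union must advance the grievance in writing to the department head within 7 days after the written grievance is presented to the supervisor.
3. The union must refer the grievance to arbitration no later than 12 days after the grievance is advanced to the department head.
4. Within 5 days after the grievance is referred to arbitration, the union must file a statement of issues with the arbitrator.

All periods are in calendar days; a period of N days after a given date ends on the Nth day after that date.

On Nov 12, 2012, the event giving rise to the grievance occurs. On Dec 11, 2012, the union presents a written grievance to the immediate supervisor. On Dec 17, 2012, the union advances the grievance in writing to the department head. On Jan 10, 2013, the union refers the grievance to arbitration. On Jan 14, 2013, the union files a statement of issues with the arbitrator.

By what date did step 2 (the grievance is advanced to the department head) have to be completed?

Dec 18, 2012

Step 2 runs from Dec 11, 2012, when the written grievance is presented to the supervisor. 7 days after Dec 11, 2012 is Dec 18, 2012.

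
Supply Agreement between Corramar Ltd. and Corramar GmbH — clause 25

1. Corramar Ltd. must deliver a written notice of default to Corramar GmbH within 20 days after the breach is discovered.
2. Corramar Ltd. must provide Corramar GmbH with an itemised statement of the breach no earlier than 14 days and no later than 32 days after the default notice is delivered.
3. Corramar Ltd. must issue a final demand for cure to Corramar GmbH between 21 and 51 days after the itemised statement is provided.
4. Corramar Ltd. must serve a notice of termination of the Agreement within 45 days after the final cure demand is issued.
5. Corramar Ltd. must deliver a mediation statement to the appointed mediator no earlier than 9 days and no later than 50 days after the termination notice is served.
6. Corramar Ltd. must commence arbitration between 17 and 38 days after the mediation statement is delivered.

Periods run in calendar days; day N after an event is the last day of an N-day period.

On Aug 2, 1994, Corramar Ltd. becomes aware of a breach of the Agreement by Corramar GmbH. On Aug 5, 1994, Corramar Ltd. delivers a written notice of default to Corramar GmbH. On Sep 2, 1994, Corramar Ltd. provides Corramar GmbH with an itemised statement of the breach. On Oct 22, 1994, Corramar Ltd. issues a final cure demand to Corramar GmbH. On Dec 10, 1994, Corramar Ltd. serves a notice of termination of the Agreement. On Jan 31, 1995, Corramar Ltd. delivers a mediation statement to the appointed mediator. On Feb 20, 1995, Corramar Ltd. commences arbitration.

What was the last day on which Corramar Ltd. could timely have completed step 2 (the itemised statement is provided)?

Sep 6, 1994

Step 2 runs from Aug 5, 1994, when the default notice is delivered. The window is 14–32 days after Aug 5, 1994; it closes on Sep 6, 1994.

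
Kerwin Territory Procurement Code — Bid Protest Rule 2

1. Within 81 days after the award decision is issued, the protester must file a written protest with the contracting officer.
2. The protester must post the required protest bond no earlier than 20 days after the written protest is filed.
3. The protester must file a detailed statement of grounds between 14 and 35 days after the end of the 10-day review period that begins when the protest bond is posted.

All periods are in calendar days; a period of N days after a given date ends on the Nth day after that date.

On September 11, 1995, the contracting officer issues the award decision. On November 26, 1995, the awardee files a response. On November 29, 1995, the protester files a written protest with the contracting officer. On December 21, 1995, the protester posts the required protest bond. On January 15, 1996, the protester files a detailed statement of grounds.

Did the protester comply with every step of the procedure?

Yes

Step 1: 81 days after September 11, 1995 (when the award decision is issued) is December 1, 1995; done November 29, 1995 — timely.
Step 2: the earliest permitted date is 20 days after November 29, 1995 (when the written protest is filed), i.e. December 19, 1995; December 21, 1995 is on or after that date.
Step 3: the window is 14–35 days after December 31, 1995 (end of the 10-day review period, which began when the protest bond is posted on December 21, 1995), so January 14, 1996 through February 4, 1996; done January 15, 1996 — within the window.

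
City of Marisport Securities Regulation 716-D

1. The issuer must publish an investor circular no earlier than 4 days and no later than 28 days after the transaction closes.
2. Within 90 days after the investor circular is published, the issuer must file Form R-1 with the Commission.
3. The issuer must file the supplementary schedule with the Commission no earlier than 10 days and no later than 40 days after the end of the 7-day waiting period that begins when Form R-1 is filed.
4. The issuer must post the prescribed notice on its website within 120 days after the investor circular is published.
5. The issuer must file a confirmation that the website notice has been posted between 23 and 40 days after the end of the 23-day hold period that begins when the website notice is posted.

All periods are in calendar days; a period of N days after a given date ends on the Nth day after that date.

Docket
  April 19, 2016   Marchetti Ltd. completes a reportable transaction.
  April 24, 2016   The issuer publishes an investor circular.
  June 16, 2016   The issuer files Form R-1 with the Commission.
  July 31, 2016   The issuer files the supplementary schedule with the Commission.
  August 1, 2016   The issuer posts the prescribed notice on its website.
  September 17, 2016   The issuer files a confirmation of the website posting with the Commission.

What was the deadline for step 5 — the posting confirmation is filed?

October 3, 2016

The website notice is posted on August 1, 2016; the 23-day hold period therefore ends August 24, 2016, and step 5 runs from that date. The window is 23–40 days after August 24, 2016; it closes on October 3, 2016.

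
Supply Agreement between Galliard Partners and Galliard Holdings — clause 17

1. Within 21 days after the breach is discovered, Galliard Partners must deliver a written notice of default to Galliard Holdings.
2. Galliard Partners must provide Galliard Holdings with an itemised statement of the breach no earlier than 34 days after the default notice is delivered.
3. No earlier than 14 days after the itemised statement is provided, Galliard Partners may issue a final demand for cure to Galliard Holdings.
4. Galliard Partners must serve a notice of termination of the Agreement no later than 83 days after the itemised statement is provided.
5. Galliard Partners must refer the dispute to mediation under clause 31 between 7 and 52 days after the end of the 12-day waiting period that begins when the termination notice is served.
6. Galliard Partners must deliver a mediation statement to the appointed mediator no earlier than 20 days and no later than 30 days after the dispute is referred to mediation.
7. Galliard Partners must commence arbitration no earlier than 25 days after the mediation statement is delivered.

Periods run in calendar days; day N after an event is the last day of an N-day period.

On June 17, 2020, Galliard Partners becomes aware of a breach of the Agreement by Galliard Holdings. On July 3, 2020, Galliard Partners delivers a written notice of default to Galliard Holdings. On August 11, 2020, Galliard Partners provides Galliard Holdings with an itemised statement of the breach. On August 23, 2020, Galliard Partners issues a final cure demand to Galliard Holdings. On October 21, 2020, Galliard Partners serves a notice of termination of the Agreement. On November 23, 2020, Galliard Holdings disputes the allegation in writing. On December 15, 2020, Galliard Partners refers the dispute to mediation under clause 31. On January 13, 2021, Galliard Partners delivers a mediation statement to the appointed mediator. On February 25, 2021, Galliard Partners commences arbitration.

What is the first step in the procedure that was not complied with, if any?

Step 3

(1) due by June 17, 2020 + 21 days = July 8, 2020; done July 3, 2020 — timely.
(2) permitted from July 3, 2020 + 34 days = August 6, 2020 onward; done August 11, 2020, after the minimum wait.
(3) permitted from August 11, 2020 + 14 days = August 25, 2020 onward; done August 23, 2020 — 2 days too early.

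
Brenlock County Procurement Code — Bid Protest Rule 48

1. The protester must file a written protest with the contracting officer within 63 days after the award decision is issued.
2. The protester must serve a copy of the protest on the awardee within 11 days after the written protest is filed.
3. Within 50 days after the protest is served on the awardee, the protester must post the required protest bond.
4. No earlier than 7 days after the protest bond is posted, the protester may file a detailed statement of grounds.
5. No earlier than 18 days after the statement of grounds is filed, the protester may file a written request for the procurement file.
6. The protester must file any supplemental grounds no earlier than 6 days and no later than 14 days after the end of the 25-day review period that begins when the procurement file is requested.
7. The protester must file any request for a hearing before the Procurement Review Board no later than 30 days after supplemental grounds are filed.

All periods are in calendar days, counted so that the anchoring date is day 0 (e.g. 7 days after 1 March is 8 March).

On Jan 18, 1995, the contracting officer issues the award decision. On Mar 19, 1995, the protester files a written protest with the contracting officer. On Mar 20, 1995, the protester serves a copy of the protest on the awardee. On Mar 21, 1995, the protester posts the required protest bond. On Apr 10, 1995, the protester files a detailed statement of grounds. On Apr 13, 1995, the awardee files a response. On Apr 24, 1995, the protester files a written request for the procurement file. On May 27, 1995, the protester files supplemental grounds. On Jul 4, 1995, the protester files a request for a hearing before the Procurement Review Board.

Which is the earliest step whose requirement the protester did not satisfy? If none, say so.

Step 1: 63 days after Jan 18, 1995 (when the award decision is issued) is Mar 22, 1995; done Mar 19, 1995 — timely.
Step 2: 11 days after Mar 19, 1995 (when the written protest is filed) is Mar 30, 1995; Mar 20, 1995 is within that limit.
Step 3: 50 days after Mar 20, 1995 (when the protest is served on the awardee) is May 9, 1995; done Mar 21, 1995 — timely.
Step 4: the earliest permitted date is 7 days after Mar 21, 1995 (when the protest bond is posted), i.e. Mar 28, 1995; done Apr 10, 1995 — permitted.
Step 5: the earliest permitted date is 18 days after Apr 10, 1995 (when the statement of grounds is filed), i.e. Apr 28, 1995; Apr 24, 1995 is 4 days before the earliest permitted date.
That is the first point of non-compliance.

Step 5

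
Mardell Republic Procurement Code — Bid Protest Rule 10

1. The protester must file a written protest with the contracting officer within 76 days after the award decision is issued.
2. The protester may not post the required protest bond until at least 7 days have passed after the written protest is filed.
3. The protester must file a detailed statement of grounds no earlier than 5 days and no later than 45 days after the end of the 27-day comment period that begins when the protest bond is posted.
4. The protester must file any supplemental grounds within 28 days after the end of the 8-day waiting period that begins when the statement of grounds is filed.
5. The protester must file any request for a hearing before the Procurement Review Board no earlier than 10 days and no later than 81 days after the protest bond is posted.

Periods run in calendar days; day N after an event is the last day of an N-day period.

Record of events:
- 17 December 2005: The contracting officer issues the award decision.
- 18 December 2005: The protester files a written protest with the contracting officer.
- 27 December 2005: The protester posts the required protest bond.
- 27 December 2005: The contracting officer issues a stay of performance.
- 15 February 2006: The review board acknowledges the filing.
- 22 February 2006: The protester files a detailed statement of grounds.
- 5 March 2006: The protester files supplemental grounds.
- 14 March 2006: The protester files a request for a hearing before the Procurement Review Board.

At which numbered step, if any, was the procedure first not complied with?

Step 1 — counting 76 days from 17 December 2005 (when the award decision is issued) gives a deadline of 3 March 2006; 18 December 2005 is within that limit.
Step 2 — must wait 7 days from 18 December 2005 (when the written protest is filed), so not before 25 December 2005; done 27 December 2005, after the minimum wait.
Step 3 — 5 and 45 days from 23 January 2006 (end of the 27-day comment period, which began when the protest bond is posted on 27 December 2005) are 28 January 2006 and 9 March 2006 respectively; done 22 February 2006, which is between those dates.
Step 4 — counting 28 days from 2 March 2006 (end of the 8-day waiting period, which began when the statement of grounds is filed on 22 February 2006) gives a deadline of 30 March 2006; done 5 March 2006 — timely.
Step 5 — 10 and 81 days from 27 December 2005 (when the protest bond is posted) are 6 January 2006 and 18 March 2006 respectively; done 14 March 2006, which is between those dates.

None — every step was satisfied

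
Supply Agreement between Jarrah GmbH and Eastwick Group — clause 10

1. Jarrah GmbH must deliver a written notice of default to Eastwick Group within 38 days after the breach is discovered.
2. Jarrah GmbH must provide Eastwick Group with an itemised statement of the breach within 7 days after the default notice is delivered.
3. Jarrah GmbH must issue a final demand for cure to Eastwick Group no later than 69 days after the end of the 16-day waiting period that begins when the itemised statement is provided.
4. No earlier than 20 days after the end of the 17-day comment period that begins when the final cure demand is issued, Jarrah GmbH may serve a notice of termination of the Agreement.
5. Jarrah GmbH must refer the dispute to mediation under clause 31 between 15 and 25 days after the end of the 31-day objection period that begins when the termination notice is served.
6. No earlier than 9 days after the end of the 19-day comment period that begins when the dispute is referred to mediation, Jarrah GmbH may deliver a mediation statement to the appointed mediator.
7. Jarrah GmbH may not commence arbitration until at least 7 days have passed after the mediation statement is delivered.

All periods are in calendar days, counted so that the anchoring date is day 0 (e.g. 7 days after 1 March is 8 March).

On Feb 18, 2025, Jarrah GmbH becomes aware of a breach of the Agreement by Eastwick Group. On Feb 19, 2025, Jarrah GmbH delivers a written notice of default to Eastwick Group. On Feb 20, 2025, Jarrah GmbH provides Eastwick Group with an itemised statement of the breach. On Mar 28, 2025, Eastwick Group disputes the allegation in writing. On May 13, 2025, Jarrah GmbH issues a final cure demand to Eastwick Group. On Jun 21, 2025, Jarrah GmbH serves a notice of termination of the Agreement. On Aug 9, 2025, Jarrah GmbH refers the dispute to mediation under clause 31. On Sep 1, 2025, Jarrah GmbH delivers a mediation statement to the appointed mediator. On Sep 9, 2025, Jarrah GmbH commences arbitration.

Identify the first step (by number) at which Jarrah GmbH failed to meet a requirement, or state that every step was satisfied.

Step 1: 38 days after Feb 18, 2025 (when the breach is discovered) is Mar 28, 2025; Feb 19, 2025 is within that limit.
Step 2: 7 days after Feb 19, 2025 (when the default notice is delivered) is Feb 26, 2025; done Feb 20, 2025 — timely.
Step 3: 69 days after Mar 8, 2025 (end of the 16-day waiting period, which began when the itemised statement is provided on Feb 20, 2025) is May 16, 2025; May 13, 2025 is within that limit.
Step 4: the earliest permitted date is 20 days after May 30, 2025 (end of the 17-day comment period, which began when the final cure demand is issued on May 13, 2025), i.e. Jun 19, 2025; done Jun 21, 2025 — permitted.
Step 5: the window is 15–25 days after Jul 22, 2025 (end of the 31-day objection period, which began when the termination notice is served on Jun 21, 2025), so Aug 6, 2025 through Aug 16, 2025; done Aug 9, 2025 — within the window.
Step 6: the earliest permitted date is 9 days after Aug 28, 2025 (end of the 19-day comment period, which began when the dispute is referred to mediation on Aug 9, 2025), i.e. Sep 6, 2025; acted on Sep 1, 2025, 5 days prematurely.
No need to go further; step 6 was not satisfied.

Step 6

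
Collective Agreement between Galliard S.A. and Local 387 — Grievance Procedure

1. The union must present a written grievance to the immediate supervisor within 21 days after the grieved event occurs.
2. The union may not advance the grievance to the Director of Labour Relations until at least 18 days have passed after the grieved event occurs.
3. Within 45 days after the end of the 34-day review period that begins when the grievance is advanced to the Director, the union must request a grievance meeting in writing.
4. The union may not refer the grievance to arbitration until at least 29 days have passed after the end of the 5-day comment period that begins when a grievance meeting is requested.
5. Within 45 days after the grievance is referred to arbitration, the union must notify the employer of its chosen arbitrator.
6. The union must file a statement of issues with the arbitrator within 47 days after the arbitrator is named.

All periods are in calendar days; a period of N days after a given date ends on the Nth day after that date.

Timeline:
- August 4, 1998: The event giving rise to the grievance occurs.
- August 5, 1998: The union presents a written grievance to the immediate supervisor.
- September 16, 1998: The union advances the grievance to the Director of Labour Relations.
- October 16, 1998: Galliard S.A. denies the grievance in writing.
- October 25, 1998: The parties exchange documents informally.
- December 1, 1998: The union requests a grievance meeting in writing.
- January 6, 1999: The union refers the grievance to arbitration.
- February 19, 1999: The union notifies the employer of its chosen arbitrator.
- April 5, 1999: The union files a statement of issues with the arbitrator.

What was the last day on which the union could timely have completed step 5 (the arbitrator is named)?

February 20, 1999

Step 5 runs from January 6, 1999, when the grievance is referred to arbitration. 45 days after January 6, 1999 is February 20, 1999.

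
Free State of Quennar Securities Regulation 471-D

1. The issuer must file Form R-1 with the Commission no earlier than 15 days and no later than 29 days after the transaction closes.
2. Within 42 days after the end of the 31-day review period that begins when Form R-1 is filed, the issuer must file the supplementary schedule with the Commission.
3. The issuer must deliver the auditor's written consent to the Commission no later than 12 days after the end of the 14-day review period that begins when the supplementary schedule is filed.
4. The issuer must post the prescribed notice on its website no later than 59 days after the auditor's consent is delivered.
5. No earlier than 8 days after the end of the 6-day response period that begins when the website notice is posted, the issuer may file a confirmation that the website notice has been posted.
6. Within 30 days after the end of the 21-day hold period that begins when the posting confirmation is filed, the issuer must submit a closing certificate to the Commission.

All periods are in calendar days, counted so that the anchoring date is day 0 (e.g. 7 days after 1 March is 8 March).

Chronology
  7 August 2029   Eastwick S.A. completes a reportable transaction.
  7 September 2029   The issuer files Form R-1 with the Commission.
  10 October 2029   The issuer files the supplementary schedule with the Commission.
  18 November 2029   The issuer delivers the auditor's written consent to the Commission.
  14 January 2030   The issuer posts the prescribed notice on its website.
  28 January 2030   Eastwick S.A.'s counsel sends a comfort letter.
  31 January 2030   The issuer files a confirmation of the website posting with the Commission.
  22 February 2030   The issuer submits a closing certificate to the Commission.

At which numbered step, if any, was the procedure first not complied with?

Step 1

Step 1 — 15 and 29 days from 7 August 2029 (when the transaction closes) are 22 August 2029 and 5 September 2029 respectively; done 7 September 2029 — 2 days after the window closed.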